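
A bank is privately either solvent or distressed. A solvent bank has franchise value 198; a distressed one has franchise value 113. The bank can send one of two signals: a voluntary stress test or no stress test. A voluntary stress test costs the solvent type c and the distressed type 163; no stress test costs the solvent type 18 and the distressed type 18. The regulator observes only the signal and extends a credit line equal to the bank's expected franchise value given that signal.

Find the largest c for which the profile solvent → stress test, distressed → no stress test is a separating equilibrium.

Under separation: stress test → solvent (pays 198); no stress test → distressed (pays 113).
Distressed: 113 − 18 = 95 ≥ 198 − 163 = 35. Holds regardless of c. ✓
Solvent: 198 − c ≥ 113 − 18, so c ≤ 198 − 95 = 103.

103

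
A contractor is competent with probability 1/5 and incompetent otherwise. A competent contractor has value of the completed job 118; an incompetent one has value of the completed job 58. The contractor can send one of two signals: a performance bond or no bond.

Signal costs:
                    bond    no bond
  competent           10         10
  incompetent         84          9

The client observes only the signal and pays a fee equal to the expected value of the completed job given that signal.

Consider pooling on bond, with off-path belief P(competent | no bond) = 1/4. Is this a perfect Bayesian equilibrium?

No

At the pooled signal (bond) the client holds the prior 1/5 and pays 1/5·118 + 4/5·58 = 70. Off-path (no bond) belief 1/4 gives 1/4·118 + 3/4·58 = 73.
Competent: bond gives 70 − 10 = 60; no bond gives 73 − 10 = 63. Deviates. ✗
Incompetent: bond gives 70 − 84 = -14; no bond gives 73 − 9 = 64. Deviates. ✗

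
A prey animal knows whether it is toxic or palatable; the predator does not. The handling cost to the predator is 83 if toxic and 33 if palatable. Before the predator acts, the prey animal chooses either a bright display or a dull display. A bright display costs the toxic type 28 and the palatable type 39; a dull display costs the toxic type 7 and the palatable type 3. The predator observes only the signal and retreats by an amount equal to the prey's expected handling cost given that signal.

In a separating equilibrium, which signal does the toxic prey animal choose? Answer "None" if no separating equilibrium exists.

Try toxic → bright display, palatable → dull display:
  Under separation the predator infers type exactly: bright display → toxic (pays 83), dull display → palatable (pays 33).
  Toxic: bright display gives 83 − 28 = 55; dull display gives 33 − 7 = 26. No deviation. ✓
  Palatable: dull display gives 33 − 3 = 30; bright display gives 83 − 39 = 44. Would deviate. ✗
Try toxic → dull display, palatable → bright display:
  Under separation the predator infers type exactly: dull display → toxic (pays 83), bright display → palatable (pays 33).
  Toxic: dull display gives 83 − 7 = 76; bright display gives 33 − 28 = 5. No deviation. ✓
  Palatable: bright display gives 33 − 39 = -6; dull display gives 83 − 3 = 80. Would deviate. ✗
Neither assignment is incentive-compatible.

None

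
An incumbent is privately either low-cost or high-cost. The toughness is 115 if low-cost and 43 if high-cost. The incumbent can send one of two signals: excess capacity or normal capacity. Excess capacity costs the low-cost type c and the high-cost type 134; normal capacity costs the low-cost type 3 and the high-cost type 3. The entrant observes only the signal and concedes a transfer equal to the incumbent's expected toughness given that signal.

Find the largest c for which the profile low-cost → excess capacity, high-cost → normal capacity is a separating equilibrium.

Under separation: excess capacity → low-cost (pays 115); normal capacity → high-cost (pays 43).
High-cost: 43 − 3 = 40 ≥ 115 − 134 = -19. Holds regardless of c. ✓
Low-cost: 115 − c ≥ 43 − 3, so c ≤ 115 − 40 = 75.

75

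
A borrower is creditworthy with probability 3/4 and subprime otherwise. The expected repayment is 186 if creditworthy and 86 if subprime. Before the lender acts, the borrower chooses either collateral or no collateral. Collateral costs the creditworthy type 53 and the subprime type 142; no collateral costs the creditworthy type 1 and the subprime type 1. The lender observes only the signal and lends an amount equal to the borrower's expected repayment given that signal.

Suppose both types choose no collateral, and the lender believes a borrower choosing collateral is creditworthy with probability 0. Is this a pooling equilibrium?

Yes

At the pooled signal (no collateral) the lender holds the prior 3/4 and pays 3/4·186 + 1/4·86 = 161. Off-path (collateral) belief 0 gives 0·186 + 1·86 = 86.
Creditworthy: no collateral gives 161 − 1 = 160; collateral gives 86 − 53 = 33. Stays. ✓
Subprime: no collateral gives 161 − 1 = 160; collateral gives 86 − 142 = -56. Stays. ✓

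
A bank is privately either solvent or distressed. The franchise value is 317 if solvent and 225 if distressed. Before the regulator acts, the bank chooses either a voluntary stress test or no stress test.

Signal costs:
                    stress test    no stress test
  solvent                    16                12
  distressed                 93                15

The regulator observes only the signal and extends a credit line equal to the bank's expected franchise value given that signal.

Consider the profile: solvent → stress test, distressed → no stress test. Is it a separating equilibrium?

No

If types separate, stress test earns payment 317 and no stress test earns 225.
Solvent: stress test gives 317 − 16 = 301; no stress test gives 225 − 12 = 213. No deviation. ✓
Distressed: no stress test gives 225 − 15 = 210; stress test gives 317 − 93 = 224. Would deviate. ✗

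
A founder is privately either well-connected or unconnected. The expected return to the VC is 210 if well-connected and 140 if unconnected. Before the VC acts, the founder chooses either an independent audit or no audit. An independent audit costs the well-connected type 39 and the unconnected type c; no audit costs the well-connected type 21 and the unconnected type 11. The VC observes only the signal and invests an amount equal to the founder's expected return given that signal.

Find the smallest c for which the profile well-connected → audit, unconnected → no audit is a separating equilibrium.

Under separation: audit → well-connected (pays 210); no audit → unconnected (pays 140).
Well-connected: 210 − 39 = 171 ≥ 140 − 21 = 119. Holds regardless of c. ✓
Unconnected: 140 − 11 ≥ 210 − c, so c ≥ 210 − 129 = 81.

81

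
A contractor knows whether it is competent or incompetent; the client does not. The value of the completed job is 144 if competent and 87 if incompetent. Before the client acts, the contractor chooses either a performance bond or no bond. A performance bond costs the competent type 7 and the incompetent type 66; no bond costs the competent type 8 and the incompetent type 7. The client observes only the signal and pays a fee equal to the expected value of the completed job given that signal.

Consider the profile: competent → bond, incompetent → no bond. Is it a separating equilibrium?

Yes

If types separate, bond earns payment 144 and no bond earns 87.
Competent: bond gives 144 − 7 = 137; no bond gives 87 − 8 = 79. No deviation. ✓
Incompetent: no bond gives 87 − 7 = 80; bond gives 144 − 66 = 78. No deviation. ✓
Both incentive constraints hold.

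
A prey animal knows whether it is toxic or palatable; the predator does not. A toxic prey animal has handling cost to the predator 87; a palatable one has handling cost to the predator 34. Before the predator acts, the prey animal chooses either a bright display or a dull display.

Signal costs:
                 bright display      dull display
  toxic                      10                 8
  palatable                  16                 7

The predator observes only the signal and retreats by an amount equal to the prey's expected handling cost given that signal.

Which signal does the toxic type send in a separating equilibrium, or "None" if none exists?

Try toxic → bright display, palatable → dull display:
  Under separation the predator infers type exactly: bright display → toxic (pays 87), dull display → palatable (pays 34).
  Toxic: bright display gives 87 − 10 = 77; dull display gives 34 − 8 = 26. No deviation. ✓
  Palatable: dull display gives 34 − 7 = 27; bright display gives 87 − 16 = 71. Would deviate. ✗
Try toxic → dull display, palatable → bright display:
  Under separation the predator infers type exactly: dull display → toxic (pays 87), bright display → palatable (pays 34).
  Toxic: dull display gives 87 − 8 = 79; bright display gives 34 − 10 = 24. No deviation. ✓
  Palatable: bright display gives 34 − 16 = 18; dull display gives 87 − 7 = 80. Would deviate. ✗
Neither assignment is incentive-compatible.

None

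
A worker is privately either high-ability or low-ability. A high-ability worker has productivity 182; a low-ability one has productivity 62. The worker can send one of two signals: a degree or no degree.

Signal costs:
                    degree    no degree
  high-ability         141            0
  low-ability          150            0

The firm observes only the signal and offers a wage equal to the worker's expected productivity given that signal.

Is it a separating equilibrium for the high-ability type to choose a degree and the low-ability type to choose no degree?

No

If types separate, degree earns payment 182 and no degree earns 62.
High-ability: degree gives 182 − 141 = 41; no degree gives 62 − 0 = 62. Would deviate. ✗
Low-ability: no degree gives 62 − 0 = 62; degree gives 182 − 150 = 32. No deviation. ✓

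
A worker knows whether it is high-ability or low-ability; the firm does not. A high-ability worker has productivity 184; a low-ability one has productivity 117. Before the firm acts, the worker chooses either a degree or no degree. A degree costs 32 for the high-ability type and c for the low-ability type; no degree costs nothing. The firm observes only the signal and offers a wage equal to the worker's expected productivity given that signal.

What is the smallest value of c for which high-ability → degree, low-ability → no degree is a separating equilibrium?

Under separation: degree → high-ability (pays 184); no degree → low-ability (pays 117).
High-ability: 184 − 32 = 152 ≥ 117 − 0 = 117. Holds regardless of c. ✓
Low-ability: 117 − 0 ≥ 184 − c, so c ≥ 184 − 117 = 67.

67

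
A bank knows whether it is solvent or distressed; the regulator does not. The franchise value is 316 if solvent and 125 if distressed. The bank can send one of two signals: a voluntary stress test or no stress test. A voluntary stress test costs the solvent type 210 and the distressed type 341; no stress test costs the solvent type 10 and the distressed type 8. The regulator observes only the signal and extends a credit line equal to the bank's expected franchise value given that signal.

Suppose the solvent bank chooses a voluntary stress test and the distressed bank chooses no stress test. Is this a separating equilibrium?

Under separation the regulator infers type exactly: stress test → solvent (pays 316), no stress test → distressed (pays 125).
Solvent: stress test gives 316 − 210 = 106; no stress test gives 125 − 10 = 115. Would deviate. ✗
Distressed: no stress test gives 125 − 8 = 117; stress test gives 316 − 341 = -25. No deviation. ✓

No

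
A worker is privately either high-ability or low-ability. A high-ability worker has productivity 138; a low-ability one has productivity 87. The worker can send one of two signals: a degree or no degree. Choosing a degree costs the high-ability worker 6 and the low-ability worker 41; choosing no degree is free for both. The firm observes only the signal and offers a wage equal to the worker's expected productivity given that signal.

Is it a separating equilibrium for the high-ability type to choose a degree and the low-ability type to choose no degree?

If types separate, degree earns payment 138 and no degree earns 87.
High-ability: degree gives 138 − 6 = 132; no degree gives 87 − 0 = 87. No deviation. ✓
Low-ability: no degree gives 87 − 0 = 87; degree gives 138 − 41 = 97. Would deviate. ✗

No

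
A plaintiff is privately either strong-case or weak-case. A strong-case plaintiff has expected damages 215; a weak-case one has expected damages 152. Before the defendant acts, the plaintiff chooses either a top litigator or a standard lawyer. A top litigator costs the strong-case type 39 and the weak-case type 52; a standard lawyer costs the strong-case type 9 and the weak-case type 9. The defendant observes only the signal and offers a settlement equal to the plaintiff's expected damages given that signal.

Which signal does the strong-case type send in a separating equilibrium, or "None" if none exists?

None

Try strong-case → top litigator, weak-case → standard lawyer:
  Under separation the defendant infers type exactly: top litigator → strong-case (pays 215), standard lawyer → weak-case (pays 152).
  Strong-case: top litigator gives 215 − 39 = 176; standard lawyer gives 152 − 9 = 143. No deviation. ✓
  Weak-case: standard lawyer gives 152 − 9 = 143; top litigator gives 215 − 52 = 163. Would deviate. ✗
Try strong-case → standard lawyer, weak-case → top litigator:
  Under separation the defendant infers type exactly: standard lawyer → strong-case (pays 215), top litigator → weak-case (pays 152).
  Strong-case: standard lawyer gives 215 − 9 = 206; top litigator gives 152 − 39 = 113. No deviation. ✓
  Weak-case: top litigator gives 152 − 52 = 100; standard lawyer gives 215 − 9 = 206. Would deviate. ✗
Neither assignment is incentive-compatible.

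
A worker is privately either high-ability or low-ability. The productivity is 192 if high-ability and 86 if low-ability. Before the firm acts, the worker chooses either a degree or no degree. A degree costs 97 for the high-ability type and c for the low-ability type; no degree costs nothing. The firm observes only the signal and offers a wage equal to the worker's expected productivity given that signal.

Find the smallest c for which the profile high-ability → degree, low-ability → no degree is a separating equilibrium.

Under separation: degree → high-ability (pays 192); no degree → low-ability (pays 86).
High-ability: 192 − 97 = 95 ≥ 86 − 0 = 86. Holds regardless of c. ✓
Low-ability: 86 − 0 ≥ 192 − c, so c ≥ 192 − 86 = 106.

106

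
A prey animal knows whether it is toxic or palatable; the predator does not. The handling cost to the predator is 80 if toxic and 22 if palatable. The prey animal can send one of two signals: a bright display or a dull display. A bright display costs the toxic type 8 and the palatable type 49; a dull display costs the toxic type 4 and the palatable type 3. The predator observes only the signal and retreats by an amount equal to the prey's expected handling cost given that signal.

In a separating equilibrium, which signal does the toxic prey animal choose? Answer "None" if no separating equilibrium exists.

None

Try toxic → bright display, palatable → dull display:
  Under separation the predator infers type exactly: bright display → toxic (pays 80), dull display → palatable (pays 22).
  Toxic: bright display gives 80 − 8 = 72; dull display gives 22 − 4 = 18. No deviation. ✓
  Palatable: dull display gives 22 − 3 = 19; bright display gives 80 − 49 = 31. Would deviate. ✗
Try toxic → dull display, palatable → bright display:
  Under separation the predator infers type exactly: dull display → toxic (pays 80), bright display → palatable (pays 22).
  Toxic: dull display gives 80 − 4 = 76; bright display gives 22 − 8 = 14. No deviation. ✓
  Palatable: bright display gives 22 − 49 = -27; dull display gives 80 − 3 = 77. Would deviate. ✗
Neither assignment is incentive-compatible.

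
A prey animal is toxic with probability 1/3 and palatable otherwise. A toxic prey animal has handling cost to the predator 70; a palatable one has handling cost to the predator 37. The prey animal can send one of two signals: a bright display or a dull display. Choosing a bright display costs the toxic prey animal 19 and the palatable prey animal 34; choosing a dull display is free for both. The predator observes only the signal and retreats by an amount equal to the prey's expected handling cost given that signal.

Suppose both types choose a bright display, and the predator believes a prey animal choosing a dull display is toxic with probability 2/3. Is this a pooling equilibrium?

No

At the pooled signal (bright display) the predator holds the prior 1/3 and pays 1/3·70 + 2/3·37 = 48. Off-path (dull display) belief 2/3 gives 2/3·70 + 1/3·37 = 59.
Toxic: bright display gives 48 − 19 = 29; dull display gives 59 − 0 = 59. Deviates. ✗
Palatable: bright display gives 48 − 34 = 14; dull display gives 59 − 0 = 59. Deviates. ✗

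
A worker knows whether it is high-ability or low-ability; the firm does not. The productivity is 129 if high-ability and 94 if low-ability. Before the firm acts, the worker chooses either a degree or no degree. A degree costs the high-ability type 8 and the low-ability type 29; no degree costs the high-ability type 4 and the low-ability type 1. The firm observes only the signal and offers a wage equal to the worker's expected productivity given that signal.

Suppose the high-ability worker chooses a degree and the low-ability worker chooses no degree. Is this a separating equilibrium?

No

Under separation the firm infers type exactly: degree → high-ability (pays 129), no degree → low-ability (pays 94).
High-ability: degree gives 129 − 8 = 121; no degree gives 94 − 4 = 90. No deviation. ✓
Low-ability: no degree gives 94 − 1 = 93; degree gives 129 − 29 = 100. Would deviate. ✗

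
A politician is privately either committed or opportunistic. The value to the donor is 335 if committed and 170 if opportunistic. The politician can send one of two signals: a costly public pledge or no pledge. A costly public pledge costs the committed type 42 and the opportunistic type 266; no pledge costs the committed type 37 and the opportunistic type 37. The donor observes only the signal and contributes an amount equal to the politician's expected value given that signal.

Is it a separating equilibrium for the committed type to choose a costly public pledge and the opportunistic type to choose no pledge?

Yes

Under separation the donor infers type exactly: pledge → committed (pays 335), no pledge → opportunistic (pays 170).
Committed: pledge gives 335 − 42 = 293; no pledge gives 170 − 37 = 133. No deviation. ✓
Opportunistic: no pledge gives 170 − 37 = 133; pledge gives 335 − 266 = 69. No deviation. ✓
Both incentive constraints hold.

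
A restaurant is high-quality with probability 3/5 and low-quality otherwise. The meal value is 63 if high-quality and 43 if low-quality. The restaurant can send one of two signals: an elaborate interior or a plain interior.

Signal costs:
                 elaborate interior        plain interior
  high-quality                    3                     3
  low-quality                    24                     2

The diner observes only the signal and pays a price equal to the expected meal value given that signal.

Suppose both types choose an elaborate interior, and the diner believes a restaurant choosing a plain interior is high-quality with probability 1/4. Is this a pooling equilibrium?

At the pooled signal (elaborate interior) the diner holds the prior 3/5 and pays 3/5·63 + 2/5·43 = 55. Off-path (plain interior) belief 1/4 gives 1/4·63 + 3/4·43 = 48.
High-quality: elaborate interior gives 55 − 3 = 52; plain interior gives 48 − 3 = 45. Stays. ✓
Low-quality: elaborate interior gives 55 − 24 = 31; plain interior gives 48 − 2 = 46. Deviates. ✗

No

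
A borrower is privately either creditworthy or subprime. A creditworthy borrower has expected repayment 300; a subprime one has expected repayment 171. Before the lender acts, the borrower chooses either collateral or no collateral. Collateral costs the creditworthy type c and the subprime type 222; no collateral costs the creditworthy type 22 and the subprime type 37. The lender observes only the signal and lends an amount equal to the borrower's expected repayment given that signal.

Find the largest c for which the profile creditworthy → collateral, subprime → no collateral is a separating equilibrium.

151

Under separation: collateral → creditworthy (pays 300); no collateral → subprime (pays 171).
Subprime: 171 − 37 = 134 ≥ 300 − 222 = 78. Holds regardless of c. ✓
Creditworthy: 300 − c ≥ 171 − 22, so c ≤ 300 − 149 = 151.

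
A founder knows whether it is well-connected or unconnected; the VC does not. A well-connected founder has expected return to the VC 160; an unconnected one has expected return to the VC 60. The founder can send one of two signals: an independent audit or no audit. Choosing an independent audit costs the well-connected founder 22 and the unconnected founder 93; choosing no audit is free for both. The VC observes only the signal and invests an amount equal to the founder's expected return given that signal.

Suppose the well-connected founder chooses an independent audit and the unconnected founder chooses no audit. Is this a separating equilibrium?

No

Under separation the VC infers type exactly: audit → well-connected (pays 160), no audit → unconnected (pays 60).
Well-connected: audit gives 160 − 22 = 138; no audit gives 60 − 0 = 60. No deviation. ✓
Unconnected: no audit gives 60 − 0 = 60; audit gives 160 − 93 = 67. Would deviate. ✗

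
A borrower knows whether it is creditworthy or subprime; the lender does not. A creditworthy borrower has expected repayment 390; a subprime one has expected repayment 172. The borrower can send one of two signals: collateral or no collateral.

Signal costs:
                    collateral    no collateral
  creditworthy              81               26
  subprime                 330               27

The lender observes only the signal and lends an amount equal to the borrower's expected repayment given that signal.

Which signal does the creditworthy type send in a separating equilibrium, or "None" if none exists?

Try creditworthy → collateral, subprime → no collateral:
  Under separation the lender infers type exactly: collateral → creditworthy (pays 390), no collateral → subprime (pays 172).
  Creditworthy: collateral gives 390 − 81 = 309; no collateral gives 172 − 26 = 146. No deviation. ✓
  Subprime: no collateral gives 172 − 27 = 145; collateral gives 390 − 330 = 60. No deviation. ✓
Both hold — the creditworthy type sends collateral.

collateral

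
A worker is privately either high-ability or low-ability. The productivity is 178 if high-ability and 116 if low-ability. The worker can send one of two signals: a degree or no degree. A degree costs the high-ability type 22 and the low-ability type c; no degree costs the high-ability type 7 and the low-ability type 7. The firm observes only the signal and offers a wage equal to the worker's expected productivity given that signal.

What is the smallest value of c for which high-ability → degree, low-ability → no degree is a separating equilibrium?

Under separation: degree → high-ability (pays 178); no degree → low-ability (pays 116).
High-ability: 178 − 22 = 156 ≥ 116 − 7 = 109. Holds regardless of c. ✓
Low-ability: 116 − 7 ≥ 178 − c, so c ≥ 178 − 109 = 69.

69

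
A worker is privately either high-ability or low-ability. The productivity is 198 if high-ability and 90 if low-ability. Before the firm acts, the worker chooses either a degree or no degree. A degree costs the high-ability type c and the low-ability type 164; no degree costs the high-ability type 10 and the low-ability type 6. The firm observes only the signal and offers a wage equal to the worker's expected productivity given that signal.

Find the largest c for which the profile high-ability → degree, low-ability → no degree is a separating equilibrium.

Under separation: degree → high-ability (pays 198); no degree → low-ability (pays 90).
Low-ability: 90 − 6 = 84 ≥ 198 − 164 = 34. Holds regardless of c. ✓
High-ability: 198 − c ≥ 90 − 10, so c ≤ 198 − 80 = 118.

118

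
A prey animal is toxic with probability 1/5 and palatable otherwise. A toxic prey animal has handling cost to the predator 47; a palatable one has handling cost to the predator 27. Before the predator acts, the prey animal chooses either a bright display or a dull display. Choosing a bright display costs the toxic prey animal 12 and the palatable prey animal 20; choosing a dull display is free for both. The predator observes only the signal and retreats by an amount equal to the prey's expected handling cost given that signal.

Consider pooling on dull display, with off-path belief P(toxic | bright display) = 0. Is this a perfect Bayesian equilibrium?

Yes

At the pooled signal (dull display) the predator holds the prior 1/5 and pays 1/5·47 + 4/5·27 = 31. Off-path (bright display) belief 0 gives 0·47 + 1·27 = 27.
Toxic: dull display gives 31 − 0 = 31; bright display gives 27 − 12 = 15. Stays. ✓
Palatable: dull display gives 31 − 0 = 31; bright display gives 27 − 20 = 7. Stays. ✓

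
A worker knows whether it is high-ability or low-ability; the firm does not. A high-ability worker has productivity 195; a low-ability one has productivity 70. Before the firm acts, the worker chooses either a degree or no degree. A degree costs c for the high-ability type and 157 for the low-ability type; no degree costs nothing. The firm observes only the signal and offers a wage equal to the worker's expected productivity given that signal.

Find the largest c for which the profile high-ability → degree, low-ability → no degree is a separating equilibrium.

125

Under separation: degree → high-ability (pays 195); no degree → low-ability (pays 70).
Low-ability: 70 − 0 = 70 ≥ 195 − 157 = 38. Holds regardless of c. ✓
High-ability: 195 − c ≥ 70 − 0, so c ≤ 195 − 70 = 125.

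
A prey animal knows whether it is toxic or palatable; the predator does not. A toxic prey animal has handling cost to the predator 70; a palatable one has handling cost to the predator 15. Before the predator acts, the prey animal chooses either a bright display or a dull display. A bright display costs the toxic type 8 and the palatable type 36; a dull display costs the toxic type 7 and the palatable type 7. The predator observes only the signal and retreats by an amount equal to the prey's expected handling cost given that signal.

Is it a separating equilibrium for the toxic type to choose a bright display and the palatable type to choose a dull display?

Under separation the predator infers type exactly: bright display → toxic (pays 70), dull display → palatable (pays 15).
Toxic: bright display gives 70 − 8 = 62; dull display gives 15 − 7 = 8. No deviation. ✓
Palatable: dull display gives 15 − 7 = 8; bright display gives 70 − 36 = 34. Would deviate. ✗

No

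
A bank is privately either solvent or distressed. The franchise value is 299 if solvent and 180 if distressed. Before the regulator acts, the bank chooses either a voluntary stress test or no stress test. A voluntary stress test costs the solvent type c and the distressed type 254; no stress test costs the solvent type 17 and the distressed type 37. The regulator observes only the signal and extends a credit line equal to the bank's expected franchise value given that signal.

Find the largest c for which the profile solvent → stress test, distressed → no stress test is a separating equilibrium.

Under separation: stress test → solvent (pays 299); no stress test → distressed (pays 180).
Distressed: 180 − 37 = 143 ≥ 299 − 254 = 45. Holds regardless of c. ✓
Solvent: 299 − c ≥ 180 − 17, so c ≤ 299 − 163 = 136.

136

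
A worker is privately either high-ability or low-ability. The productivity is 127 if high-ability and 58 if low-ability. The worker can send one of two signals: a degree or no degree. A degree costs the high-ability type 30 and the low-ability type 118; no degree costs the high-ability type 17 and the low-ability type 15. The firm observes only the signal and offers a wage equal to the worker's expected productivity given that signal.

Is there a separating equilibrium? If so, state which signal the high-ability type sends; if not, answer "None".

degree

Try high-ability → degree, low-ability → no degree:
  If types separate, degree earns payment 127 and no degree earns 58.
  High-ability: degree gives 127 − 30 = 97; no degree gives 58 − 17 = 41. No deviation. ✓
  Low-ability: no degree gives 58 − 15 = 43; degree gives 127 − 118 = 9. No deviation. ✓
Both hold — the high-ability type sends degree.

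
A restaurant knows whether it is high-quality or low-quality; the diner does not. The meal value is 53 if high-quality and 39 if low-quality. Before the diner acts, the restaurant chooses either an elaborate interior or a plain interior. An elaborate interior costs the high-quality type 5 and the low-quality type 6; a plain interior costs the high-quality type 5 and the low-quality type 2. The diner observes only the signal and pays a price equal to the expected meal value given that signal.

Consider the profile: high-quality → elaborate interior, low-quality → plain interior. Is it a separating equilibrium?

If types separate, elaborate interior earns payment 53 and plain interior earns 39.
High-quality: elaborate interior gives 53 − 5 = 48; plain interior gives 39 − 5 = 34. No deviation. ✓
Low-quality: plain interior gives 39 − 2 = 37; elaborate interior gives 53 − 6 = 47. Would deviate. ✗

No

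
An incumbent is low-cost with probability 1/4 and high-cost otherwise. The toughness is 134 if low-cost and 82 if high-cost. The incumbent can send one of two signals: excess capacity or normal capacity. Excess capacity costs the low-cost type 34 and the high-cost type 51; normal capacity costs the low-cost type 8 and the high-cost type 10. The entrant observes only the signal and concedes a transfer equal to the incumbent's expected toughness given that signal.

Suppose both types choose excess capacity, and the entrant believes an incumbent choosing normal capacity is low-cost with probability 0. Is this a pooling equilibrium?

No

On the equilibrium path (excess capacity) the entrant holds the prior 1/4 and pays 1/4·134 + 3/4·82 = 95. Off-path (normal capacity) belief 0 gives 0·134 + 1·82 = 82.
Low-cost: excess capacity gives 95 − 34 = 61; normal capacity gives 82 − 8 = 74. Deviates. ✗
High-cost: excess capacity gives 95 − 51 = 44; normal capacity gives 82 − 10 = 72. Deviates. ✗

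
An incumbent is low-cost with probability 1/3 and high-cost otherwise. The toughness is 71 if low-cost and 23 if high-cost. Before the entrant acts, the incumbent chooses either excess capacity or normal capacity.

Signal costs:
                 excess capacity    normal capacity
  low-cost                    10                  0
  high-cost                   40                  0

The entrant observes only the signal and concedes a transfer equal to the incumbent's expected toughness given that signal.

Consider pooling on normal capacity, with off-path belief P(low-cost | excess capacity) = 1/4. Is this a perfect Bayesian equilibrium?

Yes

At the pooled signal (normal capacity) the entrant holds the prior 1/3 and pays 1/3·71 + 2/3·23 = 39. Off-path (excess capacity) belief 1/4 gives 1/4·71 + 3/4·23 = 35.
Low-cost: normal capacity gives 39 − 0 = 39; excess capacity gives 35 − 10 = 25. Stays. ✓
High-cost: normal capacity gives 39 − 0 = 39; excess capacity gives 35 − 40 = -5. Stays. ✓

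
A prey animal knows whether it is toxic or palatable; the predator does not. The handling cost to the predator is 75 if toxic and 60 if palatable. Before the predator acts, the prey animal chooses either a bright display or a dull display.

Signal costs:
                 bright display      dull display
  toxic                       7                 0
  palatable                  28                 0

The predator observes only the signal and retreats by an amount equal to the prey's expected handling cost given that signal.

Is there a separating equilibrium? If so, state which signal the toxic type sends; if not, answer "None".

bright display

Try toxic → bright display, palatable → dull display:
  If types separate, bright display earns payment 75 and dull display earns 60.
  Toxic: bright display gives 75 − 7 = 68; dull display gives 60 − 0 = 60. No deviation. ✓
  Palatable: dull display gives 60 − 0 = 60; bright display gives 75 − 28 = 47. No deviation. ✓
Both hold — the toxic type sends bright display.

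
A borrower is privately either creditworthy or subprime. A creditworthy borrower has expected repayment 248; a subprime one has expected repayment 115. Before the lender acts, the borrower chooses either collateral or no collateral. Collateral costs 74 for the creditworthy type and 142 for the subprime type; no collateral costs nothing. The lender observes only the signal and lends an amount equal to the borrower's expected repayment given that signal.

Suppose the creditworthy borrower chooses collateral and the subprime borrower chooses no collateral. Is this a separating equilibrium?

Yes

If types separate, collateral earns payment 248 and no collateral earns 115.
Creditworthy: collateral gives 248 − 74 = 174; no collateral gives 115 − 0 = 115. No deviation. ✓
Subprime: no collateral gives 115 − 0 = 115; collateral gives 248 − 142 = 106. No deviation. ✓
Both incentive constraints hold.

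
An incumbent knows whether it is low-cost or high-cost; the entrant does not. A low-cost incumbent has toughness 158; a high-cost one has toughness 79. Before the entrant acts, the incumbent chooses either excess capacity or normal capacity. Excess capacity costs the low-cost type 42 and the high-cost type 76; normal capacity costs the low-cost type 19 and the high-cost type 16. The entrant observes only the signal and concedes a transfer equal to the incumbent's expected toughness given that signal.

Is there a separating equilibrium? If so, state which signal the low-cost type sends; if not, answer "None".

None

Try low-cost → excess capacity, high-cost → normal capacity:
  If types separate, excess capacity earns payment 158 and normal capacity earns 79.
  Low-cost: excess capacity gives 158 − 42 = 116; normal capacity gives 79 − 19 = 60. No deviation. ✓
  High-cost: normal capacity gives 79 − 16 = 63; excess capacity gives 158 − 76 = 82. Would deviate. ✗
Try low-cost → normal capacity, high-cost → excess capacity:
  If types separate, normal capacity earns payment 158 and excess capacity earns 79.
  Low-cost: normal capacity gives 158 − 19 = 139; excess capacity gives 79 − 42 = 37. No deviation. ✓
  High-cost: excess capacity gives 79 − 76 = 3; normal capacity gives 158 − 16 = 142. Would deviate. ✗
Neither assignment is incentive-compatible.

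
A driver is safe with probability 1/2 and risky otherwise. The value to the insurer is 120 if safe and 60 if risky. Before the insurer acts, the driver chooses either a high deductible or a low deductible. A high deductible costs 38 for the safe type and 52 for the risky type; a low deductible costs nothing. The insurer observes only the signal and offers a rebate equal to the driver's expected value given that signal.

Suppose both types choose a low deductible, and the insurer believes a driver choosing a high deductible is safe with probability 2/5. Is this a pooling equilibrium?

Yes

At the pooled signal (low deductible) the insurer holds the prior 1/2 and pays 1/2·120 + 1/2·60 = 90. Off-path (high deductible) belief 2/5 gives 2/5·120 + 3/5·60 = 84.
Safe: low deductible gives 90 − 0 = 90; high deductible gives 84 − 38 = 46. Stays. ✓
Risky: low deductible gives 90 − 0 = 90; high deductible gives 84 − 52 = 32. Stays. ✓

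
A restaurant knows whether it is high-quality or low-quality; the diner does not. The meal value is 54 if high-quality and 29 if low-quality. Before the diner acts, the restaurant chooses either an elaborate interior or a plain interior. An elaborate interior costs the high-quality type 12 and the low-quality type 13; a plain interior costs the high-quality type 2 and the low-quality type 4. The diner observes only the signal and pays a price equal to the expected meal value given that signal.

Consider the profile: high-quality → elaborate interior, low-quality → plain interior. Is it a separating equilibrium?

If types separate, elaborate interior earns payment 54 and plain interior earns 29.
High-quality: elaborate interior gives 54 − 12 = 42; plain interior gives 29 − 2 = 27. No deviation. ✓
Low-quality: plain interior gives 29 − 4 = 25; elaborate interior gives 54 − 13 = 41. Would deviate. ✗

No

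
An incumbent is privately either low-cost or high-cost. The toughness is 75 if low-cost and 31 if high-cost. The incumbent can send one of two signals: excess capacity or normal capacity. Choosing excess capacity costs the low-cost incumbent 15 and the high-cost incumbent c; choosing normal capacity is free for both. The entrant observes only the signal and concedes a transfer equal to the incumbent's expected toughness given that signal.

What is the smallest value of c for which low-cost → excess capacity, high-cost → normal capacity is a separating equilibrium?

Under separation: excess capacity → low-cost (pays 75); normal capacity → high-cost (pays 31).
Low-cost: 75 − 15 = 60 ≥ 31 − 0 = 31. Holds regardless of c. ✓
High-cost: 31 − 0 ≥ 75 − c, so c ≥ 75 − 31 = 44.

44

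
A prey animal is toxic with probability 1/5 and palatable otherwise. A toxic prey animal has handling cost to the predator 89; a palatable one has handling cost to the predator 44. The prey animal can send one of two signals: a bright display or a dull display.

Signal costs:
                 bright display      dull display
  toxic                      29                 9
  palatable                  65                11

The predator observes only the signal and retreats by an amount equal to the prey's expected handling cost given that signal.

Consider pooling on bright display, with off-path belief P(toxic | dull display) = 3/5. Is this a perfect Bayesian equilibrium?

No

On the equilibrium path (bright display) the predator holds the prior 1/5 and pays 1/5·89 + 4/5·44 = 53. Off-path (dull display) belief 3/5 gives 3/5·89 + 2/5·44 = 71.
Toxic: bright display gives 53 − 29 = 24; dull display gives 71 − 9 = 62. Deviates. ✗
Palatable: bright display gives 53 − 65 = -12; dull display gives 71 − 11 = 60. Deviates. ✗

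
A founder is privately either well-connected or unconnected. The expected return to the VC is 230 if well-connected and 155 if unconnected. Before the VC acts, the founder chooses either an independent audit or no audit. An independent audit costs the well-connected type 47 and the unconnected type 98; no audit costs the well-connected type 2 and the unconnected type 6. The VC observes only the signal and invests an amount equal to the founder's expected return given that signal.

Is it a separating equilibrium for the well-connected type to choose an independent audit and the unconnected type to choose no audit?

If types separate, audit earns payment 230 and no audit earns 155.
Well-connected: audit gives 230 − 47 = 183; no audit gives 155 − 2 = 153. No deviation. ✓
Unconnected: no audit gives 155 − 6 = 149; audit gives 230 − 98 = 132. No deviation. ✓
Neither type gains from mimicking the other.

Yes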